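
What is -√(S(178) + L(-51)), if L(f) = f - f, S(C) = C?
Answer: -√178 ≈ -13.342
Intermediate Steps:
L(f) = 0
-√(S(178) + L(-51)) = -√(178 + 0) = -√178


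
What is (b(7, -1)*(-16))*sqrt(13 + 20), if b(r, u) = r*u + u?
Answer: 128*sqrt(33) ≈ 735.30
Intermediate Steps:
b(r, u) = u + r*u
(b(7, -1)*(-16))*sqrt(13 + 20) = (-(1 + 7)*(-16))*sqrt(13 + 20) = (-1*8*(-16))*sqrt(33) = (-8*(-16))*sqrt(33) = 128*sqrt(33)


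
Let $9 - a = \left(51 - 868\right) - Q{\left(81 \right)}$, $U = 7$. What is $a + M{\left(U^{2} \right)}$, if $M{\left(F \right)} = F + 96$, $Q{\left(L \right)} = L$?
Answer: $1052$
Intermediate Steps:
$M{\left(F \right)} = 96 + F$
$a = 907$ ($a = 9 - \left(\left(51 - 868\right) - 81\right) = 9 - \left(-817 - 81\right) = 9 - -898 = 9 + 898 = 907$)
$a + M{\left(U^{2} \right)} = 907 + \left(96 + 7^{2}\right) = 907 + \left(96 + 49\right) = 907 + 145 = 1052$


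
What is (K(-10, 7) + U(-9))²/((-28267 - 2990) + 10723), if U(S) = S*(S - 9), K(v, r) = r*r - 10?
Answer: -40401/20534 ≈ -1.9675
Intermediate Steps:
K(v, r) = -10 + r² (K(v, r) = r² - 10 = -10 + r²)
U(S) = S*(-9 + S)
(K(-10, 7) + U(-9))²/((-28267 - 2990) + 10723) = ((-10 + 7²) - 9*(-9 - 9))²/((-28267 - 2990) + 10723) = ((-10 + 49) - 9*(-18))²/(-31257 + 10723) = (39 + 162)²/(-20534) = 201²*(-1/20534) = 40401*(-1/20534) = -40401/20534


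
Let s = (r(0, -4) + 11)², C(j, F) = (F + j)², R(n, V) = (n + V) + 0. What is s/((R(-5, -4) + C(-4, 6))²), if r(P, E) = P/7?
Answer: 121/25 ≈ 4.8400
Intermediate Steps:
r(P, E) = P/7 (r(P, E) = P*(⅐) = P/7)
R(n, V) = V + n (R(n, V) = (V + n) + 0 = V + n)
s = 121 (s = ((⅐)*0 + 11)² = (0 + 11)² = 11² = 121)
s/((R(-5, -4) + C(-4, 6))²) = 121/(((-4 - 5) + (6 - 4)²)²) = 121/((-9 + 2²)²) = 121/((-9 + 4)²) = 121/((-5)²) = 121/25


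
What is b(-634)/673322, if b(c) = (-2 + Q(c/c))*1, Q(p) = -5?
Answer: -7/673322 ≈ -1.0396e-5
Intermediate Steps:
b(c) = -7 (b(c) = (-2 - 5)*1 = -7*1 = -7)
b(-634)/673322 = -7/673322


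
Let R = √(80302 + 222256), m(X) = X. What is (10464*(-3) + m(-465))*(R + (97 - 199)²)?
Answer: -331440228 - 31857*√302558 ≈ -3.4896e+8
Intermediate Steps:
R = √302558 ≈ 550.05
(10464*(-3) + m(-465))*(R + (97 - 199)²) = (10464*(-3) - 465)*(√302558 + (97 - 199)²) = (-31392 - 465)*(√302558 + (-102)²) = -31857*(√302558 + 10404) = -31857*(10404 + √302558) = -331440228 - 31857*√302558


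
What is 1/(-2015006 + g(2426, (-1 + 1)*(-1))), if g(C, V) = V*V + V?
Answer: -1/2015006 ≈ -4.9628e-7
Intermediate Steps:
g(C, V) = V + V² (g(C, V) = V² + V = V + V²)
1/(-2015006 + g(2426, (-1 + 1)*(-1))) = 1/(-2015006 + ((-1 + 1)*(-1))*(1 + (-1 + 1)*(-1))) = 1/(-2015006 + (0*(-1))*(1 + 0*(-1))) = 1/(-2015006 + 0*(1 + 0)) = 1/(-2015006 + 0*1) = 1/(-2015006 + 0) = 1/(-2015006) = -1/2015006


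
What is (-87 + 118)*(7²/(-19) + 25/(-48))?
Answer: -87637/912 ≈ -96.093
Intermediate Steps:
(-87 + 118)*(7²/(-19) + 25/(-48)) = 31*(49*(-1/19) + 25*(-1/48)) = 31*(-49/19 - 25/48) = 31*(-2827/912) = -87637/912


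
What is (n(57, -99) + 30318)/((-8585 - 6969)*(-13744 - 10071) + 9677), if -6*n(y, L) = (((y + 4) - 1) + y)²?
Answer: 56073/740856374 ≈ 7.5687e-5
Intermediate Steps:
n(y, L) = -(3 + 2*y)²/6 (n(y, L) = -(((y + 4) - 1) + y)²/6 = -(((4 + y) - 1) + y)²/6 = -((3 + y) + y)²/6 = -(3 + 2*y)²/6)
(n(57, -99) + 30318)/((-8585 - 6969)*(-13744 - 10071) + 9677) = (-(3 + 2*57)²/6 + 30318)/((-8585 - 6969)*(-13744 - 10071) + 9677) = (-(3 + 114)²/6 + 30318)/(-15554*(-23815) + 9677) = (-⅙*117² + 30318)/(370418510 + 9677) = (-⅙*13689 + 30318)/370428187 = (-4563/2 + 30318)*(1/370428187) = (56073/2)*(1/370428187) = 56073/740856374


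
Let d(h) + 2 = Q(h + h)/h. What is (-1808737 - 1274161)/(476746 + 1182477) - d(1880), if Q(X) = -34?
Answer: 249621911/1559669620 ≈ 0.16005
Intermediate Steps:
d(h) = -2 - 34/h
(-1808737 - 1274161)/(476746 + 1182477) - d(1880) = (-1808737 - 1274161)/(476746 + 1182477) - (-2 - 34/1880) = -3082898/1659223 - (-2 - 34*1/1880) = -3082898*1/1659223 - (-2 - 17/940) = -3082898/1659223 - 1*(-1897/940) = -3082898/1659223 + 1897/940 = 249621911/1559669620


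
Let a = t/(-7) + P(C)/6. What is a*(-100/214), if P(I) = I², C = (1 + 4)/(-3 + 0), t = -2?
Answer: -7075/20223 ≈ -0.34985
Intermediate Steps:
C = -5/3 (C = 5/(-3) = 5*(-⅓) = -5/3 ≈ -1.6667)
a = 283/378 (a = -2/(-7) + (-5/3)²/6 = -2*(-⅐) + (25/9)*(⅙) = 2/7 + 25/54 = 283/378 ≈ 0.74868)
a*(-100/214) = 283*(-100/214)/378 = 283*(-100*1/214)/378 = (283/378)*(-50/107) = -7075/20223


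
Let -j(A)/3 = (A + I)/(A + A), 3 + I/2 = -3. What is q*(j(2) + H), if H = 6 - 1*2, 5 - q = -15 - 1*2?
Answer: 253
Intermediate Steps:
q = 22 (q = 5 - (-15 - 1*2) = 5 - (-15 - 2) = 5 - 1*(-17) = 5 + 17 = 22)
I = -12 (I = -6 + 2*(-3) = -6 - 6 = -12)
j(A) = -3*(-12 + A)/(2*A) (j(A) = -3*(A - 12)/(A + A) = -3*(-12 + A)/(2*A))
H = 4 (H = 6 - 2 = 4)
q*(j(2) + H) = 22*((-3/2 + 18/2) + 4) = 22*((-3/2 + 18*(½)) + 4) = 22*((-3/2 + 9) + 4) = 22*(15/2 + 4) = 22*(23/2) = 253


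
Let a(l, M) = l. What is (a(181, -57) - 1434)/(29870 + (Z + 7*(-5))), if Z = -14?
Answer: -1253/29821 ≈ -0.042017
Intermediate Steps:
(a(181, -57) - 1434)/(29870 + (Z + 7*(-5))) = (181 - 1434)/(29870 + (-14 + 7*(-5))) = -1253/(29870 + (-14 - 35)) = -1253/(29870 - 49) = -1253/29821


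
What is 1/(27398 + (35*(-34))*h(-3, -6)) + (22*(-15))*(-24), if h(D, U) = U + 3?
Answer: 245266561/30968 ≈ 7920.0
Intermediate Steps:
h(D, U) = 3 + U
1/(27398 + (35*(-34))*h(-3, -6)) + (22*(-15))*(-24) = 1/(27398 + (35*(-34))*(3 - 6)) + (22*(-15))*(-24) = 1/(27398 - 1190*(-3)) - 330*(-24) = 1/(27398 + 3570) + 7920 = 1/30968 + 7920 = 245266561/30968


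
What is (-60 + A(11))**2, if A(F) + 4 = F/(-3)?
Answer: 41209/9 ≈ 4578.8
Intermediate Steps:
A(F) = -4 - F/3 (A(F) = -4 + F/(-3) = -4 + F*(-1/3) = -4 - F/3)
(-60 + A(11))**2 = (-60 + (-4 - 1/3*11))**2 = (-60 + (-4 - 11/3))**2 = (-60 - 23/3)**2 = (-203/3)**2 = 41209/9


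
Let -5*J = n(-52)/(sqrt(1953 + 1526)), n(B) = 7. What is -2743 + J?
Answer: -2743 - sqrt(71)/355 ≈ -2743.0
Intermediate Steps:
J = -sqrt(71)/355 (J = -7/(5*(sqrt(1953 + 1526))) = -7/(5*(sqrt(3479))) = -7/(5*(7*sqrt(71))) = -7*sqrt(71)/497/5 = -sqrt(71)/355 ≈ -0.023736)
-2743 + J = -2743 - sqrt(71)/355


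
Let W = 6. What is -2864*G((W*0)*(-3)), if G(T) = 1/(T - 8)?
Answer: 358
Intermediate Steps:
G(T) = 1/(-8 + T)
-2864*G((W*0)*(-3)) = -2864/(-8 + (6*0)*(-3)) = -2864/(-8 + 0*(-3)) = -2864/(-8 + 0) = -2864/(-8) = -2864*(-⅛) = 358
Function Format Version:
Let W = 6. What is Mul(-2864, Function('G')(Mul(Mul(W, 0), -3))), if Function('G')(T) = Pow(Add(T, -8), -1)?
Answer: 358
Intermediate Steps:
Function('G')(T) = Pow(Add(-8, T), -1)
Mul(-2864, Function('G')(Mul(Mul(W, 0), -3))) = Mul(-2864, Pow(Add(-8, Mul(Mul(6, 0), -3)), -1)) = Mul(-2864, Pow(Add(-8, Mul(0, -3)), -1)) = Mul(-2864, Pow(Add(-8, 0), -1)) = Mul(-2864, Pow(-8, -1)) = Mul(-2864, Rational(-1, 8)) = 358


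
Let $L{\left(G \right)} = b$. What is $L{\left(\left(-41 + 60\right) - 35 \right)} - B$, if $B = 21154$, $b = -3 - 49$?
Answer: $-21206$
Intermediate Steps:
$b = -52$
$L{\left(G \right)} = -52$
$L{\left(\left(-41 + 60\right) - 35 \right)} - B = -52 - 21154 = -21206$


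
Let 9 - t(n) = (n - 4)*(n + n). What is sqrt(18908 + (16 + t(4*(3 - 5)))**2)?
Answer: sqrt(46797) ≈ 216.33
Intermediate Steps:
t(n) = 9 - 2*n*(-4 + n) (t(n) = 9 - (n - 4)*(n + n) = 9 - (-4 + n)*2*n = 9 - 2*n*(-4 + n))
sqrt(18908 + (16 + t(4*(3 - 5)))**2) = sqrt(18908 + (16 + (9 - 2*16*(3 - 5)**2 + 8*(4*(3 - 5))))**2) = sqrt(18908 + (16 + (9 - 2*(4*(-2))**2 + 8*(4*(-2))))**2) = sqrt(18908 + (16 + (9 - 2*(-8)**2 + 8*(-8)))**2) = sqrt(18908 + (16 + (9 - 2*64 - 64))**2) = sqrt(18908 + (16 + (9 - 128 - 64))**2) = sqrt(18908 + (16 - 183)**2) = sqrt(18908 + (-167)**2) = sqrt(18908 + 27889) = sqrt(46797)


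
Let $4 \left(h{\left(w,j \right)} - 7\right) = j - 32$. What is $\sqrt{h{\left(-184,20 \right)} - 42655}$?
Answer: $3 i \sqrt{4739} \approx 206.52 i$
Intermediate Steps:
$h{\left(w,j \right)} = -1 + \frac{j}{4}$ ($h{\left(w,j \right)} = 7 + \frac{j - 32}{4} = 7 + \frac{-32 + j}{4} = 7 + \left(-8 + \frac{j}{4}\right) = -1 + \frac{j}{4}$)
$\sqrt{h{\left(-184,20 \right)} - 42655} = \sqrt{\left(-1 + \frac{1}{4} \cdot 20\right) - 42655} = \sqrt{\left(-1 + 5\right) - 42655} = \sqrt{4 - 42655} = \sqrt{-42651} = 3 i \sqrt{4739}$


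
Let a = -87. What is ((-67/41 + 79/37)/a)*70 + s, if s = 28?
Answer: 3642212/131979 ≈ 27.597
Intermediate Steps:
((-67/41 + 79/37)/a)*70 + s = ((-67/41 + 79/37)/(-87))*70 + 28 = ((-67*1/41 + 79*(1/37))*(-1/87))*70 + 28 = ((-67/41 + 79/37)*(-1/87))*70 + 28 = ((760/1517)*(-1/87))*70 + 28 = -760/131979*70 + 28 = -53200/131979 + 28 = 3642212/131979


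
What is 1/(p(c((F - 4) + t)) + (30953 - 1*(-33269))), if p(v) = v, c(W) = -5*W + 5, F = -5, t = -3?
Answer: 1/64287 ≈ 1.5555e-5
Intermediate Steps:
c(W) = 5 - 5*W
1/(p(c((F - 4) + t)) + (30953 - 1*(-33269))) = 1/((5 - 5*((-5 - 4) - 3)) + (30953 - 1*(-33269))) = 1/((5 - 5*(-9 - 3)) + (30953 + 33269)) = 1/((5 - 5*(-12)) + 64222) = 1/((5 + 60) + 64222) = 1/(65 + 64222) = 1/64287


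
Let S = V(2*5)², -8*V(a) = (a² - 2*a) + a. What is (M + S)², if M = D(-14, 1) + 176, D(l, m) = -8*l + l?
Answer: 41075281/256 ≈ 1.6045e+5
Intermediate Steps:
D(l, m) = -7*l
V(a) = -a²/8 + a/8 (V(a) = -((a² - 2*a) + a)/8 = -(a² - a)/8 = -a²/8 + a/8)
M = 274 (M = -7*(-14) + 176 = 98 + 176 = 274)
S = 2025/16 (S = ((2*5)*(1 - 2*5)/8)² = ((⅛)*10*(1 - 1*10))² = ((⅛)*10*(1 - 10))² = ((⅛)*10*(-9))² = (-45/4)² = 2025/16 ≈ 126.56)
(M + S)² = (274 + 2025/16)² = (6409/16)² = 41075281/256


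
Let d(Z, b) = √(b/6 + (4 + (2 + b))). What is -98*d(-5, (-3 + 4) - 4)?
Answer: -49*√10 ≈ -154.95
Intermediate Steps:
d(Z, b) = √(6 + 7*b/6) (d(Z, b) = √(b*(⅙) + (6 + b)) = √(b/6 + (6 + b)) = √(6 + 7*b/6))
-98*d(-5, (-3 + 4) - 4) = -49*√(216 + 42*((-3 + 4) - 4))/3 = -49*√(216 + 42*(1 - 4))/3 = -49*√(216 + 42*(-3))/3 = -49*√(216 - 126)/3 = -49*√90/3 = -49*3*√10/3 = -49*√10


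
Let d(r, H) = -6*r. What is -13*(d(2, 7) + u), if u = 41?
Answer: -377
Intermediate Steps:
-13*(d(2, 7) + u) = -13*(-6*2 + 41) = -13*(-12 + 41) = -13*29 = -377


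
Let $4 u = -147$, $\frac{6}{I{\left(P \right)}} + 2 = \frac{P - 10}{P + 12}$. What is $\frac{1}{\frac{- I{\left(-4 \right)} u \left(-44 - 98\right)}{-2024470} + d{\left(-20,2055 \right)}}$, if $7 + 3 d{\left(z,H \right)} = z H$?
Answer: $- \frac{2169075}{29721397621} \approx -7.298 \cdot 10^{-5}$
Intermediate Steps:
$d{\left(z,H \right)} = - \frac{7}{3} + \frac{H z}{3}$ ($d{\left(z,H \right)} = - \frac{7}{3} + \frac{z H}{3} = - \frac{7}{3} + \frac{H z}{3}$)
$I{\left(P \right)} = \frac{6}{-2 + \frac{-10 + P}{12 + P}}$ ($I{\left(P \right)} = \frac{6}{-2 + \frac{P - 10}{P + 12}} = \frac{6}{-2 + \frac{-10 + P}{12 + P}}$)
$u = - \frac{147}{4}$ ($u = \frac{1}{4} \left(-147\right) = - \frac{147}{4} \approx -36.75$)
$\frac{1}{\frac{- I{\left(-4 \right)} u \left(-44 - 98\right)}{-2024470} + d{\left(-20,2055 \right)}} = \frac{1}{\frac{- \frac{6 \left(-12 - -4\right)}{34 - 4} \left(- \frac{147}{4}\right) \left(-44 - 98\right)}{-2024470} + \left(- \frac{7}{3} + \frac{1}{3} \cdot 2055 \left(-20\right)\right)} = \frac{1}{- \frac{6 \left(-12 + 4\right)}{30} \left(- \frac{147}{4}\right) \left(-44 - 98\right) \left(- \frac{1}{2024470}\right) - \frac{41107}{3}} = \frac{1}{- \frac{6 \left(-8\right)}{30} \left(- \frac{147}{4}\right) \left(-142\right) \left(- \frac{1}{2024470}\right) - \frac{41107}{3}} = \frac{1}{\left(-1\right) \left(- \frac{8}{5}\right) \left(- \frac{147}{4}\right) \left(-142\right) \left(- \frac{1}{2024470}\right) - \frac{41107}{3}} = \frac{1}{\frac{8}{5} \left(- \frac{147}{4}\right) \left(-142\right) \left(- \frac{1}{2024470}\right) - \frac{41107}{3}} = \frac{1}{\left(- \frac{294}{5}\right) \left(-142\right) \left(- \frac{1}{2024470}\right) - \frac{41107}{3}} = \frac{1}{\frac{41748}{5} \left(- \frac{1}{2024470}\right) - \frac{41107}{3}} = \frac{1}{- \frac{2982}{723025} - \frac{41107}{3}} = \frac{1}{- \frac{29721397621}{2169075}} = - \frac{2169075}{29721397621}$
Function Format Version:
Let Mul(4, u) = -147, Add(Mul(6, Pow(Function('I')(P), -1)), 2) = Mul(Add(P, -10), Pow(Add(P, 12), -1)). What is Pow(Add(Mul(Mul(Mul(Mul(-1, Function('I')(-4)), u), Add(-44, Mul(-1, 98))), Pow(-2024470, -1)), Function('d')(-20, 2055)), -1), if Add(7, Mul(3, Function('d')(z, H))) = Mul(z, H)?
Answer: Rational(-2169075, 29721397621) ≈ -7.2980e-5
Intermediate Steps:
Function('d')(z, H) = Add(Rational(-7, 3), Mul(Rational(1, 3), H, z)) (Function('d')(z, H) = Add(Rational(-7, 3), Mul(Rational(1, 3), Mul(z, H))) = Add(Rational(-7, 3), Mul(Rational(1, 3), Mul(H, z))) = Add(Rational(-7, 3), Mul(Rational(1, 3), H, z)))
Function('I')(P) = Mul(6, Pow(Add(-2, Mul(Pow(Add(12, P), -1), Add(-10, P))), -1)) (Function('I')(P) = Mul(6, Pow(Add(-2, Mul(Add(P, -10), Pow(Add(P, 12), -1))), -1)) = Mul(6, Pow(Add(-2, Mul(Add(-10, P), Pow(Add(12, P), -1))), -1)) = Mul(6, Pow(Add(-2, Mul(Pow(Add(12, P), -1), Add(-10, P))), -1)))
u = Rational(-147, 4) (u = Mul(Rational(1, 4), -147) = Rational(-147, 4) ≈ -36.750)
Pow(Add(Mul(Mul(Mul(Mul(-1, Function('I')(-4)), u), Add(-44, Mul(-1, 98))), Pow(-2024470, -1)), Function('d')(-20, 2055)), -1) = Pow(Add(Mul(Mul(Mul(Mul(-1, Mul(6, Pow(Add(34, -4), -1), Add(-12, Mul(-1, -4)))), Rational(-147, 4)), Add(-44, Mul(-1, 98))), Pow(-2024470, -1)), Add(Rational(-7, 3), Mul(Rational(1, 3), 2055, -20))), -1) = Pow(Add(Mul(Mul(Mul(Mul(-1, Mul(6, Pow(30, -1), Add(-12, 4))), Rational(-147, 4)), Add(-44, -98)), Rational(-1, 2024470)), Add(Rational(-7, 3), -13700)), -1) = Pow(Add(Mul(Mul(Mul(Mul(-1, Mul(6, Rational(1, 30), -8)), Rational(-147, 4)), -142), Rational(-1, 2024470)), Rational(-41107, 3)), -1) = Pow(Add(Mul(Mul(Mul(Mul(-1, Rational(-8, 5)), Rational(-147, 4)), -142), Rational(-1, 2024470)), Rational(-41107, 3)), -1) = Pow(Add(Mul(Mul(Mul(Rational(8, 5), Rational(-147, 4)), -142), Rational(-1, 2024470)), Rational(-41107, 3)), -1) = Pow(Add(Mul(Mul(Rational(-294, 5), -142), Rational(-1, 2024470)), Rational(-41107, 3)), -1) = Pow(Add(Mul(Rational(41748, 5), Rational(-1, 2024470)), Rational(-41107, 3)), -1) = Pow(Add(Rational(-2982, 723025), Rational(-41107, 3)), -1) = Pow(Rational(-29721397621, 2169075), -1) = Rational(-2169075, 29721397621)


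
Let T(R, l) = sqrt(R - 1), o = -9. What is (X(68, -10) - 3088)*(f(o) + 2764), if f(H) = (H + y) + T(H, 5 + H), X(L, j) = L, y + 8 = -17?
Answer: -8244600 - 3020*I*sqrt(10) ≈ -8.2446e+6 - 9550.1*I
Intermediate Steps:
y = -25 (y = -8 - 17 = -25)
T(R, l) = sqrt(-1 + R)
f(H) = -25 + H + sqrt(-1 + H) (f(H) = (H - 25) + sqrt(-1 + H) = (-25 + H) + sqrt(-1 + H) = -25 + H + sqrt(-1 + H))
(X(68, -10) - 3088)*(f(o) + 2764) = (68 - 3088)*((-25 - 9 + sqrt(-1 - 9)) + 2764) = -3020*((-25 - 9 + sqrt(-10)) + 2764) = -3020*((-25 - 9 + I*sqrt(10)) + 2764) = -3020*((-34 + I*sqrt(10)) + 2764) = -3020*(2730 + I*sqrt(10)) = -8244600 - 3020*I*sqrt(10)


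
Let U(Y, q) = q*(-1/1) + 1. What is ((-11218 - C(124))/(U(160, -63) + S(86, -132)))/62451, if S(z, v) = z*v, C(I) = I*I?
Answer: 13297/352473444 ≈ 3.7725e-5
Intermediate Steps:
U(Y, q) = 1 - q (U(Y, q) = q*(-1*1) + 1 = q*(-1) + 1 = -q + 1 = 1 - q)
C(I) = I²
S(z, v) = v*z
((-11218 - C(124))/(U(160, -63) + S(86, -132)))/62451 = ((-11218 - 1*124²)/((1 - 1*(-63)) - 132*86))/62451 = ((-11218 - 1*15376)/((1 + 63) - 11352))*(1/62451) = ((-11218 - 15376)/(64 - 11352))*(1/62451) = -26594/(-11288)*(1/62451) = -26594*(-1/11288)*(1/62451) = (13297/5644)*(1/62451) = 13297/352473444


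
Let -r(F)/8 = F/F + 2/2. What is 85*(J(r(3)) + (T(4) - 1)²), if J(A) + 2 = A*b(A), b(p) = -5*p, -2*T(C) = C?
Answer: -108205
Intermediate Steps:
T(C) = -C/2
r(F) = -16 (r(F) = -8*(F/F + 2/2) = -8*(1 + 2*(½)) = -8*(1 + 1) = -8*2 = -16)
J(A) = -2 - 5*A² (J(A) = -2 + A*(-5*A) = -2 - 5*A²)
85*(J(r(3)) + (T(4) - 1)²) = 85*((-2 - 5*(-16)²) + (-½*4 - 1)²) = 85*((-2 - 5*256) + (-2 - 1)²) = 85*((-2 - 1280) + (-3)²) = 85*(-1282 + 9) = 85*(-1273) = -108205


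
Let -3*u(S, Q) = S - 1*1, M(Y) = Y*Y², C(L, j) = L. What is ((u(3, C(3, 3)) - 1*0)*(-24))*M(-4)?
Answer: -1024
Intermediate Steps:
M(Y) = Y³
u(S, Q) = ⅓ - S/3 (u(S, Q) = -(S - 1*1)/3 = -(S - 1)/3 = -(-1 + S)/3 = ⅓ - S/3)
((u(3, C(3, 3)) - 1*0)*(-24))*M(-4) = (((⅓ - ⅓*3) - 1*0)*(-24))*(-4)³ = (((⅓ - 1) + 0)*(-24))*(-64) = ((-⅔ + 0)*(-24))*(-64) = -⅔*(-24)*(-64) = 16*(-64) = -1024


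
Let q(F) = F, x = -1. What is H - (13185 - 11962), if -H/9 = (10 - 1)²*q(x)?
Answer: -494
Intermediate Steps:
H = 729 (H = -9*(10 - 1)²*(-1) = -9*9²*(-1) = -729*(-1) = -9*(-81) = 729)
H - (13185 - 11962) = 729 - (13185 - 11962) = 729 - 1*1223 = 729 - 1223 = -494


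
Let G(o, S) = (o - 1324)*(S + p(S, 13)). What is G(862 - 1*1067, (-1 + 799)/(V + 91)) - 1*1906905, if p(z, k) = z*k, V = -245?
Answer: -1795983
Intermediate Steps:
p(z, k) = k*z
G(o, S) = 14*S*(-1324 + o) (G(o, S) = (o - 1324)*(S + 13*S) = (-1324 + o)*(14*S) = 14*S*(-1324 + o))
G(862 - 1*1067, (-1 + 799)/(V + 91)) - 1*1906905 = 14*((-1 + 799)/(-245 + 91))*(-1324 + (862 - 1*1067)) - 1*1906905 = 14*(798/(-154))*(-1324 + (862 - 1067)) - 1906905 = 14*(798*(-1/154))*(-1324 - 205) - 1906905 = 14*(-57/11)*(-1529) - 1906905 = 110922 - 1906905 = -1795983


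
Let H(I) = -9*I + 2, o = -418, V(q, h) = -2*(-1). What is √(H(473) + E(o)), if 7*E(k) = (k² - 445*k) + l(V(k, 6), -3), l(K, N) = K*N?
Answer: √2316601/7 ≈ 217.43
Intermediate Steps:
V(q, h) = 2
H(I) = 2 - 9*I
E(k) = -6/7 - 445*k/7 + k²/7 (E(k) = ((k² - 445*k) + 2*(-3))/7 = ((k² - 445*k) - 6)/7 = (-6 + k² - 445*k)/7 = -6/7 - 445*k/7 + k²/7)
√(H(473) + E(o)) = √((2 - 9*473) + (-6/7 - 445/7*(-418) + (⅐)*(-418)²)) = √((2 - 4257) + (-6/7 + 186010/7 + (⅐)*174724)) = √(-4255 + (-6/7 + 186010/7 + 174724/7)) = √(-4255 + 360728/7) = √(330943/7) = √2316601/7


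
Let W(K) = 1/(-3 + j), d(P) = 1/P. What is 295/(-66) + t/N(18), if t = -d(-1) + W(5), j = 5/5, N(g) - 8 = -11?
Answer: -51/11 ≈ -4.6364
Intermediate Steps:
N(g) = -3 (N(g) = 8 - 11 = -3)
j = 1 (j = 5*(1/5) = 1)
W(K) = -1/2 (W(K) = 1/(-3 + 1) = 1/(-2) = -1/2)
t = 1/2 (t = -1/(-1) - 1/2 = -1*(-1) - 1/2 = 1 - 1/2 = 1/2 ≈ 0.50000)
295/(-66) + t/N(18) = 295/(-66) + (1/2)/(-3) = 295*(-1/66) + (1/2)*(-1/3) = -295/66 - 1/6 = -51/11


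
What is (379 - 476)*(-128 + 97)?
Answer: 3007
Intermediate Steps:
(379 - 476)*(-128 + 97) = -97*(-31) = 3007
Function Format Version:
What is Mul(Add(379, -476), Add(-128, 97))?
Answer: 3007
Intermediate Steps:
Mul(Add(379, -476), Add(-128, 97)) = Mul(-97, -31) = 3007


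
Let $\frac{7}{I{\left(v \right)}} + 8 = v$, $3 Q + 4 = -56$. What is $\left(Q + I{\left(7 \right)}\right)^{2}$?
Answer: $729$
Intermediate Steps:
$Q = -20$ ($Q = - \frac{4}{3} + \frac{1}{3} \left(-56\right) = - \frac{4}{3} - \frac{56}{3} = -20$)
$I{\left(v \right)} = \frac{7}{-8 + v}$
$\left(Q + I{\left(7 \right)}\right)^{2} = \left(-20 + \frac{7}{-8 + 7}\right)^{2} = \left(-20 + \frac{7}{-1}\right)^{2} = \left(-20 + 7 \left(-1\right)\right)^{2} = \left(-20 - 7\right)^{2} = \left(-27\right)^{2} = 729$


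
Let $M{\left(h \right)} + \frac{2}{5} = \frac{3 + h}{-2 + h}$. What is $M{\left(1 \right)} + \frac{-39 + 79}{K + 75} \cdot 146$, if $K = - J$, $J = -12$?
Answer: $\frac{27286}{435} \approx 62.726$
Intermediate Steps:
$M{\left(h \right)} = - \frac{2}{5} + \frac{3 + h}{-2 + h}$
$K = 12$ ($K = \left(-1\right) \left(-12\right) = 12$)
$M{\left(1 \right)} + \frac{-39 + 79}{K + 75} \cdot 146 = \frac{19 + 3 \cdot 1}{5 \left(-2 + 1\right)} + \frac{-39 + 79}{12 + 75} \cdot 146 = \frac{19 + 3}{5 \left(-1\right)} + \frac{40}{87} \cdot 146 = \frac{1}{5} \left(-1\right) 22 + 40 \cdot \frac{1}{87} \cdot 146 = - \frac{22}{5} + \frac{40}{87} \cdot 146 = - \frac{22}{5} + \frac{5840}{87} = \frac{27286}{435}$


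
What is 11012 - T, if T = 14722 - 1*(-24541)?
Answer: -28251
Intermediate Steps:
T = 39263 (T = 14722 + 24541 = 39263)
11012 - T = 11012 - 1*39263 = 11012 - 39263 = -28251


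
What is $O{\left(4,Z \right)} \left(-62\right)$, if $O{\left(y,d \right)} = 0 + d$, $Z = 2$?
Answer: $-124$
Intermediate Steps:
$O{\left(y,d \right)} = d$
$O{\left(4,Z \right)} \left(-62\right) = 2 \left(-62\right) = -124$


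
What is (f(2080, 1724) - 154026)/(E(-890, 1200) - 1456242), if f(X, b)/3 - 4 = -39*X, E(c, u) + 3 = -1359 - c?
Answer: 198687/728357 ≈ 0.27279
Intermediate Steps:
E(c, u) = -1362 - c (E(c, u) = -3 + (-1359 - c) = -1362 - c)
f(X, b) = 12 - 117*X (f(X, b) = 12 + 3*(-39*X) = 12 - 117*X)
(f(2080, 1724) - 154026)/(E(-890, 1200) - 1456242) = ((12 - 117*2080) - 154026)/((-1362 - 1*(-890)) - 1456242) = ((12 - 243360) - 154026)/((-1362 + 890) - 1456242) = (-243348 - 154026)/(-472 - 1456242) = -397374/(-1456714) = -397374*(-1/1456714) = 198687/728357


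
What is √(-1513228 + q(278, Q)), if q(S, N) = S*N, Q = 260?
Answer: 2*I*√360237 ≈ 1200.4*I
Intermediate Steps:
q(S, N) = N*S
√(-1513228 + q(278, Q)) = √(-1513228 + 260*278) = √(-1513228 + 72280) = √(-1440948) = 2*I*√360237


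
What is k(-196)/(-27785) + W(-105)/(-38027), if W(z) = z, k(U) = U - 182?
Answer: 17291631/1056580195 ≈ 0.016366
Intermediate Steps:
k(U) = -182 + U
k(-196)/(-27785) + W(-105)/(-38027) = (-182 - 196)/(-27785) - 105/(-38027) = -378*(-1/27785) - 105*(-1/38027) = 378/27785 + 105/38027 = 17291631/1056580195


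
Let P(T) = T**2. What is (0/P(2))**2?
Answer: 0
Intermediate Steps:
(0/P(2))**2 = (0/(2**2))**2 = (0/4)**2 = (0*(1/4))**2 = 0**2 = 0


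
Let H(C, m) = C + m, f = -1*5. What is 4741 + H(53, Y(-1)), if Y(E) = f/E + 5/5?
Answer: 4800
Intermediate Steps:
f = -5
Y(E) = 1 - 5/E (Y(E) = -5/E + 5/5 = -5/E + 5*(1/5) = -5/E + 1 = 1 - 5/E)
4741 + H(53, Y(-1)) = 4741 + (53 + (-5 - 1)/(-1)) = 4741 + (53 - 1*(-6)) = 4741 + (53 + 6) = 4741 + 59 = 4800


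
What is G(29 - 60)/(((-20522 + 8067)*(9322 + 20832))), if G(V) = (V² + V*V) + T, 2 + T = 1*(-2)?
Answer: -959/187784035 ≈ -5.1069e-6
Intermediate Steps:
T = -4 (T = -2 + 1*(-2) = -2 - 2 = -4)
G(V) = -4 + 2*V² (G(V) = (V² + V*V) - 4 = (V² + V²) - 4 = 2*V² - 4 = -4 + 2*V²)
G(29 - 60)/(((-20522 + 8067)*(9322 + 20832))) = (-4 + 2*(29 - 60)²)/(((-20522 + 8067)*(9322 + 20832))) = (-4 + 2*(-31)²)/((-12455*30154)) = (-4 + 2*961)/(-375568070) = (-4 + 1922)*(-1/375568070) = 1918*(-1/375568070) = -959/187784035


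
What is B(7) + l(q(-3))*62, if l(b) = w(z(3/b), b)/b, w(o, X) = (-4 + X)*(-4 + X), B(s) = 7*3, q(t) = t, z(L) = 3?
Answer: -2975/3 ≈ -991.67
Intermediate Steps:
B(s) = 21
w(o, X) = (-4 + X)**2
l(b) = (-4 + b)**2/b
B(7) + l(q(-3))*62 = 21 + ((-4 - 3)**2/(-3))*62 = 21 - 1/3*(-7)**2*62 = 21 - 1/3*49*62 = 21 - 49/3*62 = 21 - 3038/3 = -2975/3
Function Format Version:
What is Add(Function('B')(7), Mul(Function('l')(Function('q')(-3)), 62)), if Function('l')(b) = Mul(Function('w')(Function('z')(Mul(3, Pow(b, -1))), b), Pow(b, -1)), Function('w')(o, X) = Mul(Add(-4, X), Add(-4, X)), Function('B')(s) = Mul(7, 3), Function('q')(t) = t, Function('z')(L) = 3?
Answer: Rational(-2975, 3) ≈ -991.67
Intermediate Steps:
Function('B')(s) = 21
Function('w')(o, X) = Pow(Add(-4, X), 2)
Function('l')(b) = Mul(Pow(b, -1), Pow(Add(-4, b), 2)) (Function('l')(b) = Mul(Pow(Add(-4, b), 2), Pow(b, -1)) = Mul(Pow(b, -1), Pow(Add(-4, b), 2)))
Add(Function('B')(7), Mul(Function('l')(Function('q')(-3)), 62)) = Add(21, Mul(Mul(Pow(-3, -1), Pow(Add(-4, -3), 2)), 62)) = Add(21, Mul(Mul(Rational(-1, 3), Pow(-7, 2)), 62)) = Add(21, Mul(Mul(Rational(-1, 3), 49), 62)) = Add(21, Mul(Rational(-49, 3), 62)) = Add(21, Rational(-3038, 3)) = Rational(-2975, 3)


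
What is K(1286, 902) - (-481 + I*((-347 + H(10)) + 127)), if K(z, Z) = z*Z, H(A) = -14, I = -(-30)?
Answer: 1167473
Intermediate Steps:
I = 30 (I = -30*(-1) = 30)
K(z, Z) = Z*z
K(1286, 902) - (-481 + I*((-347 + H(10)) + 127)) = 902*1286 - (-481 + 30*((-347 - 14) + 127)) = 1159972 - (-481 + 30*(-361 + 127)) = 1159972 - (-481 + 30*(-234)) = 1159972 - (-481 - 7020) = 1159972 - 1*(-7501) = 1159972 + 7501 = 1167473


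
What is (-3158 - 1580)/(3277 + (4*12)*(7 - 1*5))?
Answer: -4738/3373 ≈ -1.4047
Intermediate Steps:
(-3158 - 1580)/(3277 + (4*12)*(7 - 1*5)) = -4738/(3277 + 48*(7 - 5)) = -4738/(3277 + 48*2) = -4738/(3277 + 96) = -4738/3373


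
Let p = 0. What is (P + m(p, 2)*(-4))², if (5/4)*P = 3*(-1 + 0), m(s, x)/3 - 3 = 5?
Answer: 242064/25 ≈ 9682.6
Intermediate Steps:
m(s, x) = 24 (m(s, x) = 9 + 3*5 = 9 + 15 = 24)
P = -12/5 (P = 4*(3*(-1 + 0))/5 = 4*(3*(-1))/5 = (⅘)*(-3) = -12/5 ≈ -2.4000)
(P + m(p, 2)*(-4))² = (-12/5 + 24*(-4))² = (-12/5 - 96)² = (-492/5)² = 242064/25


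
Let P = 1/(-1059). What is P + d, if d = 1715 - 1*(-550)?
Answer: 2398634/1059 ≈ 2265.0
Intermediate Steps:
d = 2265 (d = 1715 + 550 = 2265)
P = -1/1059 ≈ -0.00094429
P + d = -1/1059 + 2265 = 2398634/1059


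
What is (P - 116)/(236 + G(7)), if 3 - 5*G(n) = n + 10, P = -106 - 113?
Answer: -1675/1166 ≈ -1.4365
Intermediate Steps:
P = -219
G(n) = -7/5 - n/5 (G(n) = 3/5 - (n + 10)/5 = 3/5 - (10 + n)/5 = 3/5 + (-2 - n/5) = -7/5 - n/5)
(P - 116)/(236 + G(7)) = (-219 - 116)/(236 + (-7/5 - 1/5*7)) = -335/(236 + (-7/5 - 7/5)) = -335/(236 - 14/5) = -335/1166/5 = -335*5/1166 = -1675/1166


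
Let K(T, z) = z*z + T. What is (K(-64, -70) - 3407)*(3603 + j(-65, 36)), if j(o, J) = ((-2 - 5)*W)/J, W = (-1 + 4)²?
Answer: 20584745/4 ≈ 5.1462e+6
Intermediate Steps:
W = 9 (W = 3² = 9)
K(T, z) = T + z² (K(T, z) = z² + T = T + z²)
j(o, J) = -63/J (j(o, J) = ((-2 - 5)*9)/J = (-7*9)/J = -63/J)
(K(-64, -70) - 3407)*(3603 + j(-65, 36)) = ((-64 + (-70)²) - 3407)*(3603 - 63/36) = ((-64 + 4900) - 3407)*(3603 - 63*1/36) = (4836 - 3407)*(3603 - 7/4) = 1429*(14405/4) = 20584745/4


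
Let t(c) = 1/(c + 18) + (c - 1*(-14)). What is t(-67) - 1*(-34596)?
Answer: 1692606/49 ≈ 34543.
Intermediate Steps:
t(c) = 14 + c + 1/(18 + c) (t(c) = 1/(18 + c) + (c + 14) = 1/(18 + c) + (14 + c) = 14 + c + 1/(18 + c))
t(-67) - 1*(-34596) = (253 + (-67)**2 + 32*(-67))/(18 - 67) - 1*(-34596) = (253 + 4489 - 2144)/(-49) + 34596 = -1/49*2598 + 34596 = -2598/49 + 34596 = 1692606/49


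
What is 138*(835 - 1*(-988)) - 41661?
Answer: 209913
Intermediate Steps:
138*(835 - 1*(-988)) - 41661 = 138*(835 + 988) - 41661 = 138*1823 - 41661 = 251574 - 41661 = 209913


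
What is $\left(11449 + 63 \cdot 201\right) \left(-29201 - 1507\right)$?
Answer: $-740431296$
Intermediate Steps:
$\left(11449 + 63 \cdot 201\right) \left(-29201 - 1507\right) = \left(11449 + 12663\right) \left(-30708\right) = 24112 \left(-30708\right) = -740431296$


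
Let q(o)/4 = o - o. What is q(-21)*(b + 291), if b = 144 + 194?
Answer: 0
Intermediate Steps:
b = 338
q(o) = 0 (q(o) = 4*(o - o) = 4*0 = 0)
q(-21)*(b + 291) = 0*(338 + 291) = 0*629 = 0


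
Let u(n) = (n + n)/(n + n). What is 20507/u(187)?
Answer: 20507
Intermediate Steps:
u(n) = 1 (u(n) = (2*n)/((2*n)) = (2*n)*(1/(2*n)) = 1)
20507/u(187) = 20507/1 = 20507*1 = 20507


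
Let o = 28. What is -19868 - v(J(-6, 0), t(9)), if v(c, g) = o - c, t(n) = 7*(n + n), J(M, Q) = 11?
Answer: -19885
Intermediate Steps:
t(n) = 14*n (t(n) = 7*(2*n) = 14*n)
v(c, g) = 28 - c
-19868 - v(J(-6, 0), t(9)) = -19868 - (28 - 1*11) = -19868 - (28 - 11) = -19868 - 1*17 = -19868 - 17 = -19885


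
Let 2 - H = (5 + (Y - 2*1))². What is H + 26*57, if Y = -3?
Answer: 1484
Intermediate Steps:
H = 2 (H = 2 - (5 + (-3 - 2*1))² = 2 - (5 + (-3 - 2))² = 2 - (5 - 5)² = 2 - 1*0² = 2 - 1*0 = 2 + 0 = 2)
H + 26*57 = 2 + 26*57 = 2 + 1482 = 1484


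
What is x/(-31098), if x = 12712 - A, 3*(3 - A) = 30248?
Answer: -68375/93294 ≈ -0.73290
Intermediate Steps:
A = -30239/3 (A = 3 - ⅓*30248 = 3 - 30248/3 = -30239/3 ≈ -10080.)
x = 68375/3 (x = 12712 - 1*(-30239/3) = 12712 + 30239/3 = 68375/3 ≈ 22792.)
x/(-31098) = (68375/3)/(-31098) = (68375/3)*(-1/31098) = -68375/93294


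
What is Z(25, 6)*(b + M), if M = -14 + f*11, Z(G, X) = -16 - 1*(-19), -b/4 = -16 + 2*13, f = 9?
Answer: 135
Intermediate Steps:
b = -40 (b = -4*(-16 + 2*13) = -4*(-16 + 26) = -4*10 = -40)
Z(G, X) = 3 (Z(G, X) = -16 + 19 = 3)
M = 85 (M = -14 + 9*11 = -14 + 99 = 85)
Z(25, 6)*(b + M) = 3*(-40 + 85) = 3*45 = 135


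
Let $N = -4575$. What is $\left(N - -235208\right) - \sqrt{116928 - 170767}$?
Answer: $230633 - i \sqrt{53839} \approx 2.3063 \cdot 10^{5} - 232.03 i$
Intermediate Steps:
$\left(N - -235208\right) - \sqrt{116928 - 170767} = \left(-4575 - -235208\right) - \sqrt{116928 - 170767} = \left(-4575 + 235208\right) - \sqrt{-53839} = 230633 - i \sqrt{53839}$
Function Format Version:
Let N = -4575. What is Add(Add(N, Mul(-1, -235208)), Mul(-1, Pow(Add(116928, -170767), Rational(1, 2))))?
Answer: Add(230633, Mul(-1, I, Pow(53839, Rational(1, 2)))) ≈ Add(2.3063e+5, Mul(-232.03, I))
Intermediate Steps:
Add(Add(N, Mul(-1, -235208)), Mul(-1, Pow(Add(116928, -170767), Rational(1, 2)))) = Add(Add(-4575, Mul(-1, -235208)), Mul(-1, Pow(Add(116928, -170767), Rational(1, 2)))) = Add(Add(-4575, 235208), Mul(-1, Pow(-53839, Rational(1, 2)))) = Add(230633, Mul(-1, Mul(I, Pow(53839, Rational(1, 2))))) = Add(230633, Mul(-1, I, Pow(53839, Rational(1, 2))))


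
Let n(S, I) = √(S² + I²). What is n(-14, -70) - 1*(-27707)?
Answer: 27707 + 14*√26 ≈ 27778.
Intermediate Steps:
n(S, I) = √(I² + S²)
n(-14, -70) - 1*(-27707) = √((-70)² + (-14)²) - 1*(-27707) = √(4900 + 196) + 27707 = √5096 + 27707 = 14*√26 + 27707 = 27707 + 14*√26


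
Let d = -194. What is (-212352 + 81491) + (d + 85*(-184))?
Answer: -146695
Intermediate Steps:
(-212352 + 81491) + (d + 85*(-184)) = (-212352 + 81491) + (-194 + 85*(-184)) = -130861 + (-194 - 15640) = -130861 - 15834 = -146695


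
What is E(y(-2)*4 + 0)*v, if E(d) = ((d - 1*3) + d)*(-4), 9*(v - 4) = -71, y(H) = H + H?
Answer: -4900/9 ≈ -544.44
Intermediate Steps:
y(H) = 2*H
v = -35/9 (v = 4 + (⅑)*(-71) = 4 - 71/9 = -35/9 ≈ -3.8889)
E(d) = 12 - 8*d (E(d) = ((d - 3) + d)*(-4) = ((-3 + d) + d)*(-4) = (-3 + 2*d)*(-4) = 12 - 8*d)
E(y(-2)*4 + 0)*v = (12 - 8*((2*(-2))*4 + 0))*(-35/9) = (12 - 8*(-4*4 + 0))*(-35/9) = (12 - 8*(-16 + 0))*(-35/9) = (12 - 8*(-16))*(-35/9) = (12 + 128)*(-35/9) = 140*(-35/9) = -4900/9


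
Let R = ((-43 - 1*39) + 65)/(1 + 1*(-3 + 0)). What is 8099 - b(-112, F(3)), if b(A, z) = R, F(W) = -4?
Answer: 16181/2 ≈ 8090.5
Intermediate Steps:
R = 17/2 (R = ((-43 - 39) + 65)/(1 + 1*(-3)) = (-82 + 65)/(1 - 3) = -17/(-2) = -17*(-½) = 17/2 ≈ 8.5000)
b(A, z) = 17/2
8099 - b(-112, F(3)) = 8099 - 1*17/2 = 8099 - 17/2 = 16181/2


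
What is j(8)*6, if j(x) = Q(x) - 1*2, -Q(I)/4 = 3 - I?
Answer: 108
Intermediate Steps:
Q(I) = -12 + 4*I (Q(I) = -4*(3 - I) = -12 + 4*I)
j(x) = -14 + 4*x (j(x) = (-12 + 4*x) - 1*2 = (-12 + 4*x) - 2 = -14 + 4*x)
j(8)*6 = (-14 + 4*8)*6 = (-14 + 32)*6 = 18*6 = 108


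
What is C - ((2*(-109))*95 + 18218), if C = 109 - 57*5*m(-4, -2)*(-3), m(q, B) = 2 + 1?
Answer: 5166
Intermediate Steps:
m(q, B) = 3
C = 2674 (C = 109 - 57*5*3*(-3) = 109 - 855*(-3) = 109 - 57*(-45) = 109 + 2565 = 2674)
C - ((2*(-109))*95 + 18218) = 2674 - ((2*(-109))*95 + 18218) = 2674 - (-218*95 + 18218) = 2674 - (-20710 + 18218) = 2674 - 1*(-2492) = 2674 + 2492 = 5166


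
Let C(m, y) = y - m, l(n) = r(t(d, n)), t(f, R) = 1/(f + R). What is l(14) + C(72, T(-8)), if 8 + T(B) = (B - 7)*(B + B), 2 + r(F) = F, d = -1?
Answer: 2055/13 ≈ 158.08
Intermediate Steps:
t(f, R) = 1/(R + f)
r(F) = -2 + F
l(n) = -2 + 1/(-1 + n) (l(n) = -2 + 1/(n - 1) = -2 + 1/(-1 + n))
T(B) = -8 + 2*B*(-7 + B) (T(B) = -8 + (B - 7)*(B + B) = -8 + (-7 + B)*(2*B) = -8 + 2*B*(-7 + B))
l(14) + C(72, T(-8)) = (3 - 2*14)/(-1 + 14) + ((-8 - 14*(-8) + 2*(-8)**2) - 1*72) = (3 - 28)/13 + ((-8 + 112 + 2*64) - 72) = (1/13)*(-25) + ((-8 + 112 + 128) - 72) = -25/13 + (232 - 72) = -25/13 + 160 = 2055/13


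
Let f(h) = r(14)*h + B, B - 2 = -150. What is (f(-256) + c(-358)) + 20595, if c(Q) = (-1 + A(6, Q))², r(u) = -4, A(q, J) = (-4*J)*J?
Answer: 262817221120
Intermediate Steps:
B = -148 (B = 2 - 150 = -148)
A(q, J) = -4*J²
c(Q) = (-1 - 4*Q²)²
f(h) = -148 - 4*h (f(h) = -4*h - 148 = -148 - 4*h)
(f(-256) + c(-358)) + 20595 = ((-148 - 4*(-256)) + (1 + 4*(-358)²)²) + 20595 = ((-148 + 1024) + (1 + 4*128164)²) + 20595 = (876 + (1 + 512656)²) + 20595 = (876 + 512657²) + 20595 = (876 + 262817199649) + 20595 = 262817200525 + 20595 = 262817221120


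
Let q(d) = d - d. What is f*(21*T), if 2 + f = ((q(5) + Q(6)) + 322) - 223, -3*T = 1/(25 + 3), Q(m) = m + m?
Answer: -109/4 ≈ -27.250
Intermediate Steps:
q(d) = 0
Q(m) = 2*m
T = -1/84 (T = -1/(3*(25 + 3)) = -1/3/28 = -1/3*1/28 = -1/84 ≈ -0.011905)
f = 109 (f = -2 + (((0 + 2*6) + 322) - 223) = -2 + (((0 + 12) + 322) - 223) = -2 + ((12 + 322) - 223) = -2 + (334 - 223) = -2 + 111 = 109)
f*(21*T) = 109*(21*(-1/84)) = 109*(-1/4) = -109/4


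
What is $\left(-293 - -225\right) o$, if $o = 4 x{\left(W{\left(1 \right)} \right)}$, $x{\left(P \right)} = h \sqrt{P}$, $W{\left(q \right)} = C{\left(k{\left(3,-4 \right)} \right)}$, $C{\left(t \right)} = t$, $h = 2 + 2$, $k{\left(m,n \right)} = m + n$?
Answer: $- 1088 i \approx - 1088.0 i$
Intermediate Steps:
$h = 4$
$W{\left(q \right)} = -1$ ($W{\left(q \right)} = 3 - 4 = -1$)
$x{\left(P \right)} = 4 \sqrt{P}$
$o = 16 i$ ($o = 4 \cdot 4 \sqrt{-1} = 4 \cdot 4 i = 16 i \approx 16.0 i$)
$\left(-293 - -225\right) o = \left(-293 - -225\right) 16 i = \left(-293 + 225\right) 16 i = - 68 \cdot 16 i = - 1088 i$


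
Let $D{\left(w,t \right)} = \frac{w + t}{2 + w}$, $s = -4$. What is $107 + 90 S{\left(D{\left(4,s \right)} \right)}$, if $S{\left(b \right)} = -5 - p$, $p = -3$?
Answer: $-73$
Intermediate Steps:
$D{\left(w,t \right)} = \frac{t + w}{2 + w}$
$S{\left(b \right)} = -2$ ($S{\left(b \right)} = -5 - -3 = -5 + 3 = -2$)
$107 + 90 S{\left(D{\left(4,s \right)} \right)} = 107 + 90 \left(-2\right) = 107 - 180 = -73$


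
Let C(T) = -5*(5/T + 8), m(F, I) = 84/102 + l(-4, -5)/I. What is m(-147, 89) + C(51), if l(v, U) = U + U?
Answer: -10621/267 ≈ -39.779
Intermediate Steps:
l(v, U) = 2*U
m(F, I) = 14/17 - 10/I (m(F, I) = 84/102 + (2*(-5))/I = 84*(1/102) - 10/I = 14/17 - 10/I)
C(T) = -40 - 25/T (C(T) = -5*(8 + 5/T) = -40 - 25/T)
m(-147, 89) + C(51) = (14/17 - 10/89) + (-40 - 25/51) = 1076/1513 - 2065/51 = -10621/267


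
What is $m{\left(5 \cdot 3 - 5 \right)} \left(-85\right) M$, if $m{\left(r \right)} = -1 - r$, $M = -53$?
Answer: $-49555$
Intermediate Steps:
$m{\left(5 \cdot 3 - 5 \right)} \left(-85\right) M = \left(-1 - \left(5 \cdot 3 - 5\right)\right) \left(-85\right) \left(-53\right) = \left(-1 - \left(15 - 5\right)\right) \left(-85\right) \left(-53\right) = \left(-1 - 10\right) \left(-85\right) \left(-53\right) = \left(-11\right) \left(-85\right) \left(-53\right) = 935 \left(-53\right) = -49555$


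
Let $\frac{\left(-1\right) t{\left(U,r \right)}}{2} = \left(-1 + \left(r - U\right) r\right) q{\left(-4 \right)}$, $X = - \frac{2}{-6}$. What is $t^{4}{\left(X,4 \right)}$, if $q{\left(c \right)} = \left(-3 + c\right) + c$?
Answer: $\frac{661951468816}{81} \approx 8.1722 \cdot 10^{9}$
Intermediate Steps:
$q{\left(c \right)} = -3 + 2 c$
$X = \frac{1}{3}$ ($X = \left(-2\right) \left(- \frac{1}{6}\right) = \frac{1}{3} \approx 0.33333$)
$t{\left(U,r \right)} = -22 + 22 r \left(r - U\right)$ ($t{\left(U,r \right)} = - 2 \left(-1 + \left(r - U\right) r\right) \left(-3 + 2 \left(-4\right)\right) = - 2 \left(-1 + r \left(r - U\right)\right) \left(-3 - 8\right) = - 2 \left(-1 + r \left(r - U\right)\right) \left(-11\right) = - 2 \left(11 - 11 r \left(r - U\right)\right) = -22 + 22 r \left(r - U\right)$)
$t^{4}{\left(X,4 \right)} = \left(-22 + 22 \cdot 4^{2} - \frac{22}{3} \cdot 4\right)^{4} = \left(-22 + 22 \cdot 16 - \frac{88}{3}\right)^{4} = \left(-22 + 352 - \frac{88}{3}\right)^{4} = \left(\frac{902}{3}\right)^{4} = \frac{661951468816}{81}$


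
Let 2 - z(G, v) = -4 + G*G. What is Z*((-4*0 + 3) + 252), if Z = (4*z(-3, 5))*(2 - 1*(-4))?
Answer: -18360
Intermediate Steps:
z(G, v) = 6 - G² (z(G, v) = 2 - (-4 + G*G) = 2 - (-4 + G²) = 2 + (4 - G²) = 6 - G²)
Z = -72 (Z = (4*(6 - 1*(-3)²))*(2 - 1*(-4)) = (4*(6 - 1*9))*(2 + 4) = (4*(6 - 9))*6 = (4*(-3))*6 = -12*6 = -72)
Z*((-4*0 + 3) + 252) = -72*((-4*0 + 3) + 252) = -72*((0 + 3) + 252) = -72*(3 + 252) = -72*255 = -18360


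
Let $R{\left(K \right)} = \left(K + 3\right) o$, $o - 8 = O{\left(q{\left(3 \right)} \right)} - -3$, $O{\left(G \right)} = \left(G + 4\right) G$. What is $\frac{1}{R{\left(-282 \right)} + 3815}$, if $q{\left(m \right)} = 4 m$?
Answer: $- \frac{1}{52822} \approx -1.8932 \cdot 10^{-5}$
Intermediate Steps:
$O{\left(G \right)} = G \left(4 + G\right)$ ($O{\left(G \right)} = \left(4 + G\right) G = G \left(4 + G\right)$)
$o = 203$ ($o = 8 - \left(-3 - 4 \cdot 3 \left(4 + 4 \cdot 3\right)\right) = 8 + \left(12 \left(4 + 12\right) + 3\right) = 8 + \left(12 \cdot 16 + 3\right) = 8 + \left(192 + 3\right) = 8 + 195 = 203$)
$R{\left(K \right)} = 609 + 203 K$ ($R{\left(K \right)} = \left(K + 3\right) 203 = \left(3 + K\right) 203 = 609 + 203 K$)
$\frac{1}{R{\left(-282 \right)} + 3815} = \frac{1}{\left(609 + 203 \left(-282\right)\right) + 3815} = \frac{1}{\left(609 - 57246\right) + 3815} = \frac{1}{-56637 + 3815} = \frac{1}{-52822} = - \frac{1}{52822}$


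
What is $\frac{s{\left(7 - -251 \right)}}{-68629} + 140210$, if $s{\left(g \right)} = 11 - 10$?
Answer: $\frac{9622472089}{68629} \approx 1.4021 \cdot 10^{5}$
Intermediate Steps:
$s{\left(g \right)} = 1$
$\frac{s{\left(7 - -251 \right)}}{-68629} + 140210 = 1 \frac{1}{-68629} + 140210 = 1 \left(- \frac{1}{68629}\right) + 140210 = - \frac{1}{68629} + 140210 = \frac{9622472089}{68629}$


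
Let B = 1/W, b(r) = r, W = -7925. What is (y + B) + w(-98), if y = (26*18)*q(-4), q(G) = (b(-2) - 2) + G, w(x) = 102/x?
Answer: -1454293024/388325 ≈ -3745.0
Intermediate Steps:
q(G) = -4 + G (q(G) = (-2 - 2) + G = -4 + G)
B = -1/7925 (B = 1/(-7925) = -1/7925 ≈ -0.00012618)
y = -3744 (y = (26*18)*(-4 - 4) = 468*(-8) = -3744)
(y + B) + w(-98) = (-3744 - 1/7925) + 102/(-98) = -29671201/7925 + 102*(-1/98) = -29671201/7925 - 51/49 = -1454293024/388325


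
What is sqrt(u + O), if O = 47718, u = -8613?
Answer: 3*sqrt(4345) ≈ 197.75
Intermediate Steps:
sqrt(u + O) = sqrt(-8613 + 47718) = sqrt(39105) = 3*sqrt(4345)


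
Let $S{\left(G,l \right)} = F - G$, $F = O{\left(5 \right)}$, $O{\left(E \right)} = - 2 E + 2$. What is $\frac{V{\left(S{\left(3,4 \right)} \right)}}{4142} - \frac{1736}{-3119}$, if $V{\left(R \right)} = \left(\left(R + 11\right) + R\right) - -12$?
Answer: $\frac{7193631}{12918898} \approx 0.55683$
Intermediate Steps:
$O{\left(E \right)} = 2 - 2 E$
$F = -8$ ($F = 2 - 10 = -8$)
$S{\left(G,l \right)} = -8 - G$
$V{\left(R \right)} = 23 + 2 R$ ($V{\left(R \right)} = \left(\left(11 + R\right) + R\right) + 12 = \left(11 + 2 R\right) + 12 = 23 + 2 R$)
$\frac{V{\left(S{\left(3,4 \right)} \right)}}{4142} - \frac{1736}{-3119} = \frac{23 + 2 \left(-8 - 3\right)}{4142} - \frac{1736}{-3119} = \left(23 + 2 \left(-8 - 3\right)\right) \frac{1}{4142} - - \frac{1736}{3119} = \left(23 + 2 \left(-11\right)\right) \frac{1}{4142} + \frac{1736}{3119} = \left(23 - 22\right) \frac{1}{4142} + \frac{1736}{3119} = 1 \cdot \frac{1}{4142} + \frac{1736}{3119} = \frac{1}{4142} + \frac{1736}{3119} = \frac{7193631}{12918898}$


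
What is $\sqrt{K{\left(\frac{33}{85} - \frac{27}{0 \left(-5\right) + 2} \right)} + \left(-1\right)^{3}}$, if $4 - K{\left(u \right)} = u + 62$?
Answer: $\frac{i \sqrt{1326170}}{170} \approx 6.7741 i$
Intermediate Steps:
$K{\left(u \right)} = -58 - u$ ($K{\left(u \right)} = 4 - \left(u + 62\right) = 4 - \left(62 + u\right) = -58 - u$)
$\sqrt{K{\left(\frac{33}{85} - \frac{27}{0 \left(-5\right) + 2} \right)} + \left(-1\right)^{3}} = \sqrt{\left(-58 - \left(\frac{33}{85} - \frac{27}{0 \left(-5\right) + 2}\right)\right) + \left(-1\right)^{3}} = \sqrt{\left(-58 - \left(33 \cdot \frac{1}{85} - \frac{27}{0 + 2}\right)\right) - 1} = \sqrt{\left(-58 - \left(\frac{33}{85} - \frac{27}{2}\right)\right) - 1} = \sqrt{\left(-58 - - \frac{2229}{170}\right) - 1} = \sqrt{\left(-58 + \frac{2229}{170}\right) - 1} = \sqrt{- \frac{7631}{170} - 1} = \sqrt{- \frac{7801}{170}} = \frac{i \sqrt{1326170}}{170}$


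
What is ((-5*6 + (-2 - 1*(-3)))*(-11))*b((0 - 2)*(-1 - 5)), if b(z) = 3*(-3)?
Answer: -2871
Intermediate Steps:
b(z) = -9
((-5*6 + (-2 - 1*(-3)))*(-11))*b((0 - 2)*(-1 - 5)) = ((-5*6 + (-2 - 1*(-3)))*(-11))*(-9) = ((-30 + (-2 + 3))*(-11))*(-9) = ((-30 + 1)*(-11))*(-9) = -29*(-11)*(-9) = 319*(-9) = -2871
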